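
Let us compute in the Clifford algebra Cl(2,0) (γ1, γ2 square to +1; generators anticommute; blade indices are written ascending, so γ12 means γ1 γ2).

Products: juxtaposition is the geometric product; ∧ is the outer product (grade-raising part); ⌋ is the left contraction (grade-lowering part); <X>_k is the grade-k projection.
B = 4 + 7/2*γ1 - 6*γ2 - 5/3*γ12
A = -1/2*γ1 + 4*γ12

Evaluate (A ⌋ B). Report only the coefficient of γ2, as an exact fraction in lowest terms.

step 1: 59/12 + 5/6*γ2
Answer: 5/6


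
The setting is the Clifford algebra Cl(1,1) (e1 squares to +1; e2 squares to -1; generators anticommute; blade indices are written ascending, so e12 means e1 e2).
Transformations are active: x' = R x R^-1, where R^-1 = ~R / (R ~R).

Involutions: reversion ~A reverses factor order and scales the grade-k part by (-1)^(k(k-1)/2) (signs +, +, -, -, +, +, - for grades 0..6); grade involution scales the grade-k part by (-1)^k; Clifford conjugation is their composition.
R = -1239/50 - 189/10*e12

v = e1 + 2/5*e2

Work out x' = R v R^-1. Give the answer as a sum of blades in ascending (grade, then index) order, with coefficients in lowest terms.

~R = -1239/50 + 189/10*e12, and R ~R = 160524/625, so R^-1 = ~R / (160524/625).
R v = -861/50*e1 + 2247/250*e2
Answer: 1691/728*e1 - 7769/3640*e2


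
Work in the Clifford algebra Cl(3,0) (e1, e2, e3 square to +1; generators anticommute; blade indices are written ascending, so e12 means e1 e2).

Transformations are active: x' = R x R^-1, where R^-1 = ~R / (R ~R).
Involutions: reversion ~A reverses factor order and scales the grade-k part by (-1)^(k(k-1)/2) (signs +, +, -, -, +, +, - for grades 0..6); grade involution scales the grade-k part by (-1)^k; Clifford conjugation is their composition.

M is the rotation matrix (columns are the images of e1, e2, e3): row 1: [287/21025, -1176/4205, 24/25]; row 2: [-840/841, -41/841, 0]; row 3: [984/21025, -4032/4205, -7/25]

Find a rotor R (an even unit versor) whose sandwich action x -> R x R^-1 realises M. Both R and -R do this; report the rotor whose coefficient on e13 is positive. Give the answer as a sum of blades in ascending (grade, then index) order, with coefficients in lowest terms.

Method: write R = a + b12*e12 + b13*e13 + b23*e23 with a^2 + b12^2 + b13^2 + b23^2 = 1 (so R^-1 = ~R). Expanding the columns R e_j ~R gives tr M = 4a^2 - 1 and, from the antisymmetric part, M21 - M12 = -4a*b12, M13 - M31 = 4a*b13, M32 - M23 = -4a*b23.
Here tr M = -265/841, so a^2 = (1 + tr M)/4 = 144/841 and a = ±12/29. Taking a = 12/29: M21 - M12 = -3024/4205, M13 - M31 = 768/841, M32 - M23 = -4032/4205, giving b12 = 63/145, b13 = 16/29, b23 = 84/145, i.e. R = 12/29 + 63/145*e12 + 16/29*e13 + 84/145*e23.
Its e13 coefficient is already positive.
Answer: 12/29 + 63/145*e12 + 16/29*e13 + 84/145*e23. Recall the cover is two-to-one: with M of trace -265/841, both preimages act alike, and the stated e13 sign chooses the sheet.


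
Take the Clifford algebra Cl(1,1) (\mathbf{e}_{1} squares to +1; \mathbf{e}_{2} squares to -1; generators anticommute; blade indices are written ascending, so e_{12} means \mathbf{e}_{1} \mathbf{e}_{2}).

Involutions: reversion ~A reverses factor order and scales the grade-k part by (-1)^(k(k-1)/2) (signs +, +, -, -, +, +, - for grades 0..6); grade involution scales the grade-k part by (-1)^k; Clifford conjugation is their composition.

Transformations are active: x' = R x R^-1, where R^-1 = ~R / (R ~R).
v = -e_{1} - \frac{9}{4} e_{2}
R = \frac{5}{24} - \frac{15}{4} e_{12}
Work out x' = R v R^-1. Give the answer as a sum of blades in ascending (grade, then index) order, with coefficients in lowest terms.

~R = \frac{5}{24} + \frac{15}{4} e_{12}, and R ~R = -\frac{8075}{576}, so R^-1 = ~R / (-\frac{8075}{576}).
R v = -\frac{415}{48} e_{1} - \frac{135}{32} e_{2}
Answer: \frac{406}{323} e_{1} + \frac{3069}{1292} e_{2}


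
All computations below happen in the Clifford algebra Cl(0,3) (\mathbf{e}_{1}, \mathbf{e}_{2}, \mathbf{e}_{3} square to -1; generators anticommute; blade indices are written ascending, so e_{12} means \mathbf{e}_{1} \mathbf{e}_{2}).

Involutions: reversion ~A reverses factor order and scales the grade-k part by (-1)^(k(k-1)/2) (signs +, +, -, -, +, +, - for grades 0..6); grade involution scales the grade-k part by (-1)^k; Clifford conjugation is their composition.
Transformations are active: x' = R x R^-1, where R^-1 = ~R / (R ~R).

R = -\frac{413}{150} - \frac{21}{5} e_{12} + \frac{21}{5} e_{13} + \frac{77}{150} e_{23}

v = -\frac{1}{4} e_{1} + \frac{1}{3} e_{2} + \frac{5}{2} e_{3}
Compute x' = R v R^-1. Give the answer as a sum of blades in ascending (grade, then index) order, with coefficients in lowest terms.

~R = -\frac{413}{150} + \frac{21}{5} e_{12} - \frac{21}{5} e_{13} - \frac{77}{150} e_{23}, and R ~R = \frac{485149}{11250}, so R^-1 = ~R / (\frac{485149}{11250}).
R v = -\frac{5047}{600} e_{1} - \frac{259}{225} e_{2} - \frac{3493}{450} e_{3} - \frac{7217}{600} e_{123}
Answer: \frac{41099}{39604} e_{1} + \frac{42705}{19802} e_{2} + \frac{24776}{29703} e_{3}


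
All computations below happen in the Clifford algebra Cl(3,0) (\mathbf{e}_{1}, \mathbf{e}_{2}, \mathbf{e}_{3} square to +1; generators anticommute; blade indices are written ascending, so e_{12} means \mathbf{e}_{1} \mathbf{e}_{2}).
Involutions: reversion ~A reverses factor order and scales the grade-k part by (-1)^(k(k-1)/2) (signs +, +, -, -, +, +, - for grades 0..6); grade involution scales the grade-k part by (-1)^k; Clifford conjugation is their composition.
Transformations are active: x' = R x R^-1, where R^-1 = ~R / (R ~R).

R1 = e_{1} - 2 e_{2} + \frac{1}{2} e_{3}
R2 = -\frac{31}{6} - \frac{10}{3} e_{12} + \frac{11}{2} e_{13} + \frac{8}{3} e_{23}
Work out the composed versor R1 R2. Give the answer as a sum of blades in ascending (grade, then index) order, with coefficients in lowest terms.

Distribute over the terms of R1 (each basis-blade product reordered to ascending indices, repeated generators contracted through their squares):
(e_{1}) R2 = -\frac{31}{6} e_{1} - \frac{10}{3} e_{2} + \frac{11}{2} e_{3} + \frac{8}{3} e_{123}
(-2 e_{2}) R2 = -\frac{20}{3} e_{1} + \frac{31}{3} e_{2} - \frac{16}{3} e_{3} + 11 e_{123}
(\frac{1}{2} e_{3}) R2 = -\frac{11}{4} e_{1} - \frac{4}{3} e_{2} - \frac{31}{12} e_{3} - \frac{5}{3} e_{123}
Summing the partial products and collecting blades:
Answer: -\frac{175}{12} e_{1} + \frac{17}{3} e_{2} - \frac{29}{12} e_{3} + 12 e_{123}


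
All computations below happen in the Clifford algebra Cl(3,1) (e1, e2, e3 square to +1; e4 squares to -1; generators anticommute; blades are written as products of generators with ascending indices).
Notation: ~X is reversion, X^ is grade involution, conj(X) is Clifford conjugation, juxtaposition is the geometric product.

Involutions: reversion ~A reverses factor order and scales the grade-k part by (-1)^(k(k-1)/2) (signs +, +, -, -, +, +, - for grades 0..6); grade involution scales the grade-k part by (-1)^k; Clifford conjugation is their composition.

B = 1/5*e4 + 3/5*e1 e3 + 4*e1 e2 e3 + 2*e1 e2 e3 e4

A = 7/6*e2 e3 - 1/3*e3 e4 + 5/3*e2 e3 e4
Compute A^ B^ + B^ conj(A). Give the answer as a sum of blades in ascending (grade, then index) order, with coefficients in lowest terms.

first term: 8*e1 - 1/15*e3 + 1/30*e1 e2 + 68/15*e1 e4 - 1/3*e2 e3 - 7/3*e1 e2 e4 - 7/30*e2 e3 e4
second term: -4/3*e1 - 1/15*e3 + 41/30*e1 e2 + 46/5*e1 e4 + 1/3*e2 e3 - 7/3*e1 e2 e4 + 7/30*e2 e3 e4
Answer: 20/3*e1 - 2/15*e3 + 7/5*e1 e2 + 206/15*e1 e4 - 14/3*e1 e2 e4


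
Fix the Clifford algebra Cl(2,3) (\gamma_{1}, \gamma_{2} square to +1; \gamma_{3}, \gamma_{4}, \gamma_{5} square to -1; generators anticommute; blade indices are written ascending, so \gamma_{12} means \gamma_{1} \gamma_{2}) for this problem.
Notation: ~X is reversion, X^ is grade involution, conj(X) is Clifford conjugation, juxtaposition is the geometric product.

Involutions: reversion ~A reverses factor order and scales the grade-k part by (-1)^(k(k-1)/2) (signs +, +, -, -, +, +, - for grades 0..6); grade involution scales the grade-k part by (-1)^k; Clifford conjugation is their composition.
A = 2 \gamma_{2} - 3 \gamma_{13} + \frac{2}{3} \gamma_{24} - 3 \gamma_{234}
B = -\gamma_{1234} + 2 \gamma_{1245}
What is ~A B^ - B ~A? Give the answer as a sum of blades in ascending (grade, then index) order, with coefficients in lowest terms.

first term: -3 \gamma_{1} - \frac{2}{3} \gamma_{13} - \frac{4}{3} \gamma_{15} + 3 \gamma_{24} + 2 \gamma_{134} + 6 \gamma_{135} - 4 \gamma_{145} + 6 \gamma_{2345}
second term: 3 \gamma_{1} - \frac{2}{3} \gamma_{13} - \frac{4}{3} \gamma_{15} + 3 \gamma_{24} - 2 \gamma_{134} + 6 \gamma_{135} + 4 \gamma_{145} - 6 \gamma_{2345}
Answer: -6 \gamma_{1} + 4 \gamma_{134} - 8 \gamma_{145} + 12 \gamma_{2345}


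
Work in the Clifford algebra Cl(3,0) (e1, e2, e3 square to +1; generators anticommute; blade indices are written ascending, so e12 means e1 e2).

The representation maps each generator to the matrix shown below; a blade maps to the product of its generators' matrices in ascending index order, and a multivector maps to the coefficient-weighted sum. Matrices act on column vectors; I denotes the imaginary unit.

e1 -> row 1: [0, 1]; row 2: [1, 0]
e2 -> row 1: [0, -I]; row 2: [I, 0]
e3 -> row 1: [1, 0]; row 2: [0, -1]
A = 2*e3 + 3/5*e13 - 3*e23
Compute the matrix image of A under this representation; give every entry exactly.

Bivector images (products of the table entries): rho(e13) = rho(e1)rho(e3) = row 1: [0, -1]; row 2: [1, 0]; rho(e23) = rho(e2)rho(e3) = row 1: [0, I]; row 2: [I, 0].
M = (2)*rho(e3) + (3/5)*rho(e13) + (-3)*rho(e23), summed entrywise:
Answer: row 1: [2, -3/5 - 3*I]; row 2: [3/5 - 3*I, -2]


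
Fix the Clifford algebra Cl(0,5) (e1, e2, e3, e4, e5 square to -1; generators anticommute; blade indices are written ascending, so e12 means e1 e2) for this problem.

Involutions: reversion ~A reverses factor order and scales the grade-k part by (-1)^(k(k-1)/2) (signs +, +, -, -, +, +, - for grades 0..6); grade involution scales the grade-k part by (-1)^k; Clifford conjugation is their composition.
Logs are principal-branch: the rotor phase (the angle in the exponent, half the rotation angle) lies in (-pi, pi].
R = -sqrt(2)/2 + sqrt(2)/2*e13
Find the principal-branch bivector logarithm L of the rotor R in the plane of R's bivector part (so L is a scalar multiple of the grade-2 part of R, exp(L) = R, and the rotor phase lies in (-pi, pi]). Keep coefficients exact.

The scalar part of R is -sqrt(2)/2, and that scalar determines the rotor phase on the principal branch; recovering the unit plane as bivector-part over sine of the phase gives L = phase * plane.
Concretely: cos(phase) = -sqrt(2)/2 gives phase = ±3*pi/4, and since phase/sin(phase) is even the sign is immaterial: L = (phase/sin(phase)) * <R>_2 = (3*sqrt(2)*pi/4) * <R>_2.
Answer: 3*pi/4*e13


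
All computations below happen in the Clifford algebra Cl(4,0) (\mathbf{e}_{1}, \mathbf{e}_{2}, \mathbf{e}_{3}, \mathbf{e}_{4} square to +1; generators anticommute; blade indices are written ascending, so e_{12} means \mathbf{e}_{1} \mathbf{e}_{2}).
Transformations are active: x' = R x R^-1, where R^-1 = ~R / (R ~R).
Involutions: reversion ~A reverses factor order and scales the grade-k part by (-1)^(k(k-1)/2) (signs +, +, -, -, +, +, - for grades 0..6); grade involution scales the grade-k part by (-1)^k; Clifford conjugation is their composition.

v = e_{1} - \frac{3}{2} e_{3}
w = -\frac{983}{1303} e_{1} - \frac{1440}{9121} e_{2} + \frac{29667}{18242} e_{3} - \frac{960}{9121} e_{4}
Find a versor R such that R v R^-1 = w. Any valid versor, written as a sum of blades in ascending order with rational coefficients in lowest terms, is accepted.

Since q(v) = q(w) = \frac{13}{4}, the sum R = v + w = \frac{320}{1303} e_{1} - \frac{1440}{9121} e_{2} + \frac{1152}{9121} e_{3} - \frac{960}{9121} e_{4} does the job whenever invertible.
Answer: \frac{320}{1303} e_{1} - \frac{1440}{9121} e_{2} + \frac{1152}{9121} e_{3} - \frac{960}{9121} e_{4}


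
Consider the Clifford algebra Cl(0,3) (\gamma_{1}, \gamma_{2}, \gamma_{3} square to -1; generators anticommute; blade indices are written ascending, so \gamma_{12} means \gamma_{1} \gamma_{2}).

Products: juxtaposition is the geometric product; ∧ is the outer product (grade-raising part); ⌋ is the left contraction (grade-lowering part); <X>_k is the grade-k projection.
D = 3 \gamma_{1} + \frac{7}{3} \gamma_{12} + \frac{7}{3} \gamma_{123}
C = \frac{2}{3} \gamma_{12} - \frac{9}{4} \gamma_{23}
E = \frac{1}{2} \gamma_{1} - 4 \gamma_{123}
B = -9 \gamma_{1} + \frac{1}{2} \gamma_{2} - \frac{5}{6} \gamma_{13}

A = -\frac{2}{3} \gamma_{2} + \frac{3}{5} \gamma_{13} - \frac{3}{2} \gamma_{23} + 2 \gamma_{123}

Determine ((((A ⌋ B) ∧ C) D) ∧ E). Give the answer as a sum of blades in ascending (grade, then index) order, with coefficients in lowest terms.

step 1: \frac{5}{6}
step 2: \frac{5}{9} \gamma_{12} - \frac{15}{8} \gamma_{23}
step 3: -\frac{35}{27} + \frac{35}{8} \gamma_{1} + \frac{5}{3} \gamma_{2} - \frac{35}{27} \gamma_{3} - \frac{35}{8} \gamma_{13} - \frac{45}{8} \gamma_{123}
step 4: -\frac{35}{54} \gamma_{1} - \frac{5}{6} \gamma_{12} + \frac{35}{54} \gamma_{13} + \frac{140}{27} \gamma_{123}
Answer: -\frac{35}{54} \gamma_{1} - \frac{5}{6} \gamma_{12} + \frac{35}{54} \gamma_{13} + \frac{140}{27} \gamma_{123}


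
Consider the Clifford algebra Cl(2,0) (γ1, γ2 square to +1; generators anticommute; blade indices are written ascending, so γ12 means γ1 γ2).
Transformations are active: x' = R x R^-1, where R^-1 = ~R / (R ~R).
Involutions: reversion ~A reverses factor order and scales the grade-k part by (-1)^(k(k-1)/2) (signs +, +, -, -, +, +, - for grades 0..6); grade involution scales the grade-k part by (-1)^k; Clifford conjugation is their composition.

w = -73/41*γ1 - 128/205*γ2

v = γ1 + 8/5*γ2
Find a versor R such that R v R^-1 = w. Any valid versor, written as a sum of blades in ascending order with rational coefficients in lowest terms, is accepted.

The midline construction: v and w both square to 89/25, so reflecting in their sum -32/41*γ1 + 40/41*γ2 exchanges them.
Answer: -32/41*γ1 + 40/41*γ2


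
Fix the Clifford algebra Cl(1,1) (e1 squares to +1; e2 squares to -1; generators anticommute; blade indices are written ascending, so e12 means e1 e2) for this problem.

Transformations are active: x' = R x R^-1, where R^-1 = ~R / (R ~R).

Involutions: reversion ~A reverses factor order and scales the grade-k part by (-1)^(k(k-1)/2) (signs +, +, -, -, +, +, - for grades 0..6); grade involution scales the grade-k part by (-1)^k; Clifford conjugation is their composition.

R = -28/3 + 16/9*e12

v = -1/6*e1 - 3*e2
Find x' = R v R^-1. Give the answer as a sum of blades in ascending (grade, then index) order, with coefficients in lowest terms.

~R = -28/3 - 16/9*e12, and R ~R = 6800/81, so R^-1 = ~R / (6800/81).
R v = 62/9*e1 + 764/27*e2
Answer: -3481/2550*e1 - 1399/425*e2


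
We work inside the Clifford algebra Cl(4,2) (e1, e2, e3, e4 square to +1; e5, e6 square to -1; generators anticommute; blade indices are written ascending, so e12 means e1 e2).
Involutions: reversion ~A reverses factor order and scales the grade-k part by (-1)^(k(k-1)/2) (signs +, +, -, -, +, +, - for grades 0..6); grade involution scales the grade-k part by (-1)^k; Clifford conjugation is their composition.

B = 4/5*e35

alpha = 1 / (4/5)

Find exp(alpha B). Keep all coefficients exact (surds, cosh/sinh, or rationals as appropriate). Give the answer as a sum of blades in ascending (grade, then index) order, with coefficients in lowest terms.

B^2 = (4/5)^2*(e35)^2 = 16/25*(+1) = 16/25 (a basis 2-blade squares to minus the product of its generators' squares).
B^2 = 16/25 — a positive square means the series sums to a boost: l = 4/5, alpha*l = 1, so exp(alpha B) = cosh(1) + (sinh(1)/(4/5))*B = cosh(1) + (5*sinh(1)/4)*B.
Answer: cosh(1) + sinh(1)*e35


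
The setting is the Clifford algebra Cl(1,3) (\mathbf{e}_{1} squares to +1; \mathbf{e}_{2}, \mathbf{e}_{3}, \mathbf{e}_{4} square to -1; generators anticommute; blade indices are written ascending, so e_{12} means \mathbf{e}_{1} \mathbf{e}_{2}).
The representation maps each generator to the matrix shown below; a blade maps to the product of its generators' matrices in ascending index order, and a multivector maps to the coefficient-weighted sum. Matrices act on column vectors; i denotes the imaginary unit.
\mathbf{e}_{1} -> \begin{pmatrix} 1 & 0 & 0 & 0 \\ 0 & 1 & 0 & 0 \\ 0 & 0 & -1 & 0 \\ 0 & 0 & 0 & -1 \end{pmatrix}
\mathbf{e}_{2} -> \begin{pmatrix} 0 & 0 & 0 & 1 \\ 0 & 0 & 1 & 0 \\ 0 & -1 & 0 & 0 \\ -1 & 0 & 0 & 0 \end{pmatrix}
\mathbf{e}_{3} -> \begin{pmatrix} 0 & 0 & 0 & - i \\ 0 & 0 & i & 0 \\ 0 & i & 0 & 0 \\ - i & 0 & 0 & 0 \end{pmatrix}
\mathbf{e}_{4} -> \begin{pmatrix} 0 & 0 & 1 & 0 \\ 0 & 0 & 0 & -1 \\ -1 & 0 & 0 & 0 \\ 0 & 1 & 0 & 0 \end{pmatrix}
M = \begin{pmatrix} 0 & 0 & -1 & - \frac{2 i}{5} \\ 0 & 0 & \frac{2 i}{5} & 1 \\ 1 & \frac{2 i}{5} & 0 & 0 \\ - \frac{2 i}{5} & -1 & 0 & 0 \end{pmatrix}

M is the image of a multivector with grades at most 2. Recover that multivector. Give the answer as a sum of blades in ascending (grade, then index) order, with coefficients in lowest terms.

Method: the blade images are trace-orthogonal — tr(rho(e_A) rho(e_B)^-1) = 4 if A = B and 0 otherwise — and rho(e_A)^-1 = (e_A)^2 * rho(e_A) with (e_A)^2 = +1 or -1, so the coefficient of e_A in the preimage is (e_A)^2 * tr(M rho(e_A))/4.
Nonzero projections over blades of grade <= 2: e_{3}: (e_{3})^2 = -1, tr(M rho(e_{3})) = - \frac{8}{5}, coefficient \frac{2}{5}; e_{4}: (e_{4})^2 = -1, tr(M rho(e_{4})) = 4, coefficient -1. Every other blade of grade <= 2 projects to 0.
Answer: \frac{2}{5} e_{3} - e_{4}


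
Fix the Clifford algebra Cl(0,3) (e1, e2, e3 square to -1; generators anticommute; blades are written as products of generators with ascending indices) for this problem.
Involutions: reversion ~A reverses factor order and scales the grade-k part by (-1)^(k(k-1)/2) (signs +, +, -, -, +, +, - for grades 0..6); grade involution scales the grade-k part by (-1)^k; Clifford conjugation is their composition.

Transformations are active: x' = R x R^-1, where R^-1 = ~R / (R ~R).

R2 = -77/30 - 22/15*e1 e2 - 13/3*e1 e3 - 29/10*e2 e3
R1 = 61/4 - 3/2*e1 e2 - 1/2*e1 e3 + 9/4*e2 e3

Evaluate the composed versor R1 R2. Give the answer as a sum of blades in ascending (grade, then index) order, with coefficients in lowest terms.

Distribute over the terms of R1 (each basis-blade product reordered to ascending indices, repeated generators contracted through their squares):
(61/4) R2 = -4697/120 - 671/30*e1 e2 - 793/12*e1 e3 - 1769/40*e2 e3
(-3/2*e1 e2) R2 = -11/5 + 77/20*e1 e2 - 87/20*e1 e3 + 13/2*e2 e3
(-1/2*e1 e3) R2 = -13/6 + 29/20*e1 e2 + 77/60*e1 e3 - 11/15*e2 e3
(9/4*e2 e3) R2 = 261/40 + 39/4*e1 e2 - 33/10*e1 e3 - 231/40*e2 e3
Summing the partial products and collecting blades:
Answer: -2219/60 - 439/60*e1 e2 - 1449/20*e1 e3 - 1327/30*e2 e3


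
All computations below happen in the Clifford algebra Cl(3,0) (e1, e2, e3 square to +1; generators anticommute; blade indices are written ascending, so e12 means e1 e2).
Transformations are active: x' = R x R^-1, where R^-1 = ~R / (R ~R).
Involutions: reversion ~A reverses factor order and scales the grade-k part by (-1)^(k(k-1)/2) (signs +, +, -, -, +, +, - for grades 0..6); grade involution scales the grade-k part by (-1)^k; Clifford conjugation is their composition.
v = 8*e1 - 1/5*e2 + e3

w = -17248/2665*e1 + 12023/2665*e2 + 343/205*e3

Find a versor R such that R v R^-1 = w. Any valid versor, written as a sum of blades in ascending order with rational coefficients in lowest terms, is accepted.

Reasoning: v^2 = w^2 = 1626/25 since conjugation preserves the quadratic form; R = v + w = 4072/2665*e1 + 2298/533*e2 + 548/205*e3 is then valid when invertible, keeping its own part and reversing (v - w)/2.
Answer: 4072/2665*e1 + 2298/533*e2 + 548/205*e3


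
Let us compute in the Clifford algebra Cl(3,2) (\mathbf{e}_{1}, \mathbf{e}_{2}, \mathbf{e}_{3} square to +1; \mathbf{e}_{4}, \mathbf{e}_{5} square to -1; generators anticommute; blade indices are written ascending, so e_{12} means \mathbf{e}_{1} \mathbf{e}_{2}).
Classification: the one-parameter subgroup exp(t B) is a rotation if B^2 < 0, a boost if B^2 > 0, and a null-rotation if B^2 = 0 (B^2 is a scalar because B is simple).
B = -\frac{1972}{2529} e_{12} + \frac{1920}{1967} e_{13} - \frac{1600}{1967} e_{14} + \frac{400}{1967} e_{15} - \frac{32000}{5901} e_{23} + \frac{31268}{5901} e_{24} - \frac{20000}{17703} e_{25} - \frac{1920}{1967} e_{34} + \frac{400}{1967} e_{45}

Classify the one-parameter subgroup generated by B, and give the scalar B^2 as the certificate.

B^2 term by term: the squares give (-\frac{1972}{2529})^2*(e_{12})^2 + (\frac{1920}{1967})^2*(e_{13})^2 + (-\frac{1600}{1967})^2*(e_{14})^2 + (\frac{400}{1967})^2*(e_{15})^2 + (-\frac{32000}{5901})^2*(e_{23})^2 + (\frac{31268}{5901})^2*(e_{24})^2 + (-\frac{20000}{17703})^2*(e_{25})^2 + (-\frac{1920}{1967})^2*(e_{34})^2 + (\frac{400}{1967})^2*(e_{45})^2 = \frac{3888784}{6395841}*(-1) + \frac{3686400}{3869089}*(-1) + \frac{2560000}{3869089}*(+1) + \frac{160000}{3869089}*(+1) + \frac{1024000000}{34821801}*(-1) + \frac{977687824}{34821801}*(+1) + \frac{400000000}{313396209}*(+1) + \frac{3686400}{3869089}*(+1) + \frac{160000}{3869089}*(-1) = 0 (each basis 2-blade squares to minus the product of its generators' squares); cross terms between blades sharing an index anticommute and cancel; the commuting (index-disjoint) pairs give grade-4 terms 2*c*c'*(blade product), which cancel blade by blade — e_{1234}: \frac{2524160}{1658181} - \frac{40023040}{3869089} + \frac{102400000}{11607267} = 0; e_{1235}: \frac{25600000}{11607267} - \frac{25600000}{11607267} = 0; e_{1245}: -\frac{1577600}{4974543} - \frac{64000000}{34821801} + \frac{25014400}{11607267} = 0; e_{1345}: \frac{1536000}{3869089} - \frac{1536000}{3869089} = 0; e_{2345}: -\frac{25600000}{11607267} + \frac{25600000}{11607267} = 0 — confirming B is simple. So B^2 = 0.
Answer: null-rotation, certificate B^2 = 0. B^2 = 0 is basis-independent, so its sign is the whole story.


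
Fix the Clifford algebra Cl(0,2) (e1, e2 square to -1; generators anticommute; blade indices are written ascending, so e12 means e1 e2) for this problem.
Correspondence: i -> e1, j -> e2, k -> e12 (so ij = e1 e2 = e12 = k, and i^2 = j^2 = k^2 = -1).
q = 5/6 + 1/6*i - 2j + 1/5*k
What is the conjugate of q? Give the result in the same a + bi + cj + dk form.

In blades: q = 5/6 + 1/6*e1 - 2*e2 + 1/5*e12.
Conjugation here is Clifford conjugation: the scalar is fixed and the grade-1 and grade-2 blades all flip sign, giving 5/6 - 1/6*e1 + 2*e2 - 1/5*e12; translating back:
Answer: 5/6 - 1/6*i + 2j - 1/5*k


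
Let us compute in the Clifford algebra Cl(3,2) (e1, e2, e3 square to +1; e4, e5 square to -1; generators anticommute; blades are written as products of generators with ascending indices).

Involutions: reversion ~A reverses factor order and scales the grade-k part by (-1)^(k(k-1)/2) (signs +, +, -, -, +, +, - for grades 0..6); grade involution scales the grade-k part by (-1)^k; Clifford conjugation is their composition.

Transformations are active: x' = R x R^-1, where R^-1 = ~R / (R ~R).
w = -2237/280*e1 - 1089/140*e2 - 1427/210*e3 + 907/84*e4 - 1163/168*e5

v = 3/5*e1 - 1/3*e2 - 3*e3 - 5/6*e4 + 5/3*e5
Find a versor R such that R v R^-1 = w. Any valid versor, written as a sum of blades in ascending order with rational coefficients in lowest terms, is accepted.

R = v + w = -2069/280*e1 - 3407/420*e2 - 2057/210*e3 + 279/28*e4 - 883/168*e5 works: the equal norms (5399/900) guarantee its sandwich swaps v into w.
Answer: -2069/280*e1 - 3407/420*e2 - 2057/210*e3 + 279/28*e4 - 883/168*e5


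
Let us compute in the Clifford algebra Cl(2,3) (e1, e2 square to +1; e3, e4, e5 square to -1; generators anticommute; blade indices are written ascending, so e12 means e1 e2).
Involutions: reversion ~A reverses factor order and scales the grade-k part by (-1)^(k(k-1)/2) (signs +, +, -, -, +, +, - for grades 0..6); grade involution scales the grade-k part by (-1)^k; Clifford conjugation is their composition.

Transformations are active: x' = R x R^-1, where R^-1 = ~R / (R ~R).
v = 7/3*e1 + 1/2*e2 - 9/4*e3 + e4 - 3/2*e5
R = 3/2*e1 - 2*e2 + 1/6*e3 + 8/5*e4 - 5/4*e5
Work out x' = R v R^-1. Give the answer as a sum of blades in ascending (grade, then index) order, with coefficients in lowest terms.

~R = 3/2*e1 - 2*e2 + 1/6*e3 + 8/5*e4 - 5/4*e5, and R ~R = 7559/3600, so R^-1 = ~R / (7559/3600).
R v = -3/5 + 65/12*e12 - 271/72*e13 - 67/30*e14 + 2/3*e15 + 53/12*e23 - 14/5*e24 + 29/8*e25 + 113/30*e34 - 49/16*e35 - 23/20*e45
Answer: -72353/22677*e1 + 9721/15118*e2 + 65151/30236*e3 - 14471/7559*e4 + 33477/15118*e5


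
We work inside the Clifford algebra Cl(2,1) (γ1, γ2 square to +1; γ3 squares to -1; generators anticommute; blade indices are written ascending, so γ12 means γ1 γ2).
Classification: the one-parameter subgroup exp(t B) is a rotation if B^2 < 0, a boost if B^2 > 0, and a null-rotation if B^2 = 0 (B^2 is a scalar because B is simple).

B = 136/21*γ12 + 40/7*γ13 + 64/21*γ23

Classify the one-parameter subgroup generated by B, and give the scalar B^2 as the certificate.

B^2 term by term: the squares give (136/21)^2*(γ12)^2 + (40/7)^2*(γ13)^2 + (64/21)^2*(γ23)^2 = 18496/441*(-1) + 1600/49*(+1) + 4096/441*(+1) = 0 (each basis 2-blade squares to minus the product of its generators' squares); cross terms between blades sharing an index anticommute and cancel. So B^2 = 0.
Answer: null-rotation, certificate B^2 = 0. B^2 = 0 is basis-independent, so its sign is the whole story.


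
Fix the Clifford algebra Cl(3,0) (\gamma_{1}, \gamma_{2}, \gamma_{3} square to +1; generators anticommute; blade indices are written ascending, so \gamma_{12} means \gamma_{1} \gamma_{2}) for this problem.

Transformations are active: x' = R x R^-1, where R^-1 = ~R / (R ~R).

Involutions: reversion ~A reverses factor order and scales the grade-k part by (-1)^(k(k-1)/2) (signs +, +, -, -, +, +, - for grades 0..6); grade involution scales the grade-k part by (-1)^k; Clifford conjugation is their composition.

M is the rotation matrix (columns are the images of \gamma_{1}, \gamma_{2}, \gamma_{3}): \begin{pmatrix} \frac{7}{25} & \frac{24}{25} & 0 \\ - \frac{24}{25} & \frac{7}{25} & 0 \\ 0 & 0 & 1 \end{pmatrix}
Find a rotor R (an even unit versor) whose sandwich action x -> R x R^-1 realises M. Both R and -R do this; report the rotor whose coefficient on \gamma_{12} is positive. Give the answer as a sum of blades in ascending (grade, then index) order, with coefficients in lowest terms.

Method: write R = a + b12*\gamma_{12} + b13*\gamma_{13} + b23*\gamma_{23} with a^2 + b12^2 + b13^2 + b23^2 = 1 (so R^-1 = ~R). Expanding the columns R e_j ~R gives tr M = 4a^2 - 1 and, from the antisymmetric part, M21 - M12 = -4a*b12, M13 - M31 = 4a*b13, M32 - M23 = -4a*b23.
Here tr M = \frac{39}{25}, so a^2 = (1 + tr M)/4 = \frac{16}{25} and a = ±\frac{4}{5}. Taking a = \frac{4}{5}: M21 - M12 = -\frac{48}{25}, M13 - M31 = 0, M32 - M23 = 0, giving b12 = \frac{3}{5}, b13 = 0, b23 = 0, i.e. R = \frac{4}{5} + \frac{3}{5} \gamma_{12}.
Its \gamma_{12} coefficient is already positive.
Answer: \frac{4}{5} + \frac{3}{5} \gamma_{12}. Uniqueness: Spin(3) -> SO(3) maps R and -R to the same rotation of trace \frac{39}{25}; fixing the sign of the \gamma_{12} coefficient removes the ambiguity.


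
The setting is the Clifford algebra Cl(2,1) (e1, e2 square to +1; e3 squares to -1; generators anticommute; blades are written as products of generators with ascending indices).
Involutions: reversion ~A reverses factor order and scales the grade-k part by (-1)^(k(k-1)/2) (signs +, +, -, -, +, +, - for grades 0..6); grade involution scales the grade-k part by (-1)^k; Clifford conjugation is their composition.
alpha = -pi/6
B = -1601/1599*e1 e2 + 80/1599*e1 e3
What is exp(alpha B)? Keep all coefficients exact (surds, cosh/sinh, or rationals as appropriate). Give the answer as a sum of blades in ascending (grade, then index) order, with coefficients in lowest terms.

B^2 term by term: the squares give (-1601/1599)^2*(e1 e2)^2 + (80/1599)^2*(e1 e3)^2 = 2563201/2556801*(-1) + 6400/2556801*(+1) = -1 (each basis 2-blade squares to minus the product of its generators' squares); cross terms between blades sharing an index anticommute and cancel. So B^2 = -1.
B^2 = -1 — the negative square puts this in the circular regime; l = 1, alpha*l = -pi/6, so exp(alpha B) = cos(-pi/6) + (sin(-pi/6)/1)*B = sqrt(3)/2 + (-1/2)*B.
Answer: sqrt(3)/2 + 1601/3198*e1 e2 - 40/1599*e1 e3


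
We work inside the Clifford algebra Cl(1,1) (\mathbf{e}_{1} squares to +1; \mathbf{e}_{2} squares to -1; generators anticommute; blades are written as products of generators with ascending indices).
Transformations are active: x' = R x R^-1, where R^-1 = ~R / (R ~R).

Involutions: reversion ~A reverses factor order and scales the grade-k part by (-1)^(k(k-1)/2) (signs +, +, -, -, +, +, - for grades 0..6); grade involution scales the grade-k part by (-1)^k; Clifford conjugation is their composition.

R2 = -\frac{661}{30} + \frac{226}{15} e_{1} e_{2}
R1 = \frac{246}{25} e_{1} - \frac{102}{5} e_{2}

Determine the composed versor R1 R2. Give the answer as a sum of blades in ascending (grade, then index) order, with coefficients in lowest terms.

Distribute over the terms of R1 (each basis-blade product reordered to ascending indices, repeated generators contracted through their squares):
(\frac{246}{25} e_{1}) R2 = -\frac{27101}{125} e_{1} + \frac{18532}{125} e_{2}
(-\frac{102}{5} e_{2}) R2 = -\frac{7684}{25} e_{1} + \frac{11237}{25} e_{2}
Summing the partial products and collecting blades:
Answer: -\frac{65521}{125} e_{1} + \frac{74717}{125} e_{2}


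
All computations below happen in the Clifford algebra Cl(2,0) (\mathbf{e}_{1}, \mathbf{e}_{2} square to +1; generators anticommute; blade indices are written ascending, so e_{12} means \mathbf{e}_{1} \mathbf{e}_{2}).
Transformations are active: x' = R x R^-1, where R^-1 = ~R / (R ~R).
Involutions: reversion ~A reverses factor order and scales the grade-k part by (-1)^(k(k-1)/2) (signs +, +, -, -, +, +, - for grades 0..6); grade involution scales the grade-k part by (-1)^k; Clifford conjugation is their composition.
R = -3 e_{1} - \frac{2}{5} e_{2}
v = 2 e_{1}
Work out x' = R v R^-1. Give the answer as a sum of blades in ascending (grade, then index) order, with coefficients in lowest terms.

~R = -3 e_{1} - \frac{2}{5} e_{2}, and R ~R = \frac{229}{25}, so R^-1 = ~R / (\frac{229}{25}).
R v = -6 + \frac{4}{5} e_{12}
Answer: \frac{442}{229} e_{1} + \frac{120}{229} e_{2}


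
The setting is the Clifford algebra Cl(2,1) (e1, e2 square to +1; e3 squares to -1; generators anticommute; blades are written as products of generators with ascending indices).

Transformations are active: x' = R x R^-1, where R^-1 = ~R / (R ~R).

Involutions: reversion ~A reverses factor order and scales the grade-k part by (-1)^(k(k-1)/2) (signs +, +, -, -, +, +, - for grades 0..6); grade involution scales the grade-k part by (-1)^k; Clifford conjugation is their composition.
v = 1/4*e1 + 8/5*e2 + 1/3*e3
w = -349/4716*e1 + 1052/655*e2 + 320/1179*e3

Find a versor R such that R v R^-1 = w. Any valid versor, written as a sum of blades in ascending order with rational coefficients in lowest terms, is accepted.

Sketch: the shared square 9041/3600 makes R = v + w = 415/2358*e1 + 420/131*e2 + 713/1179*e3 the natural versor; its sandwich fixes that direction, negates (v - w)/2, and sends v to w.
Answer: 415/2358*e1 + 420/131*e2 + 713/1179*e3


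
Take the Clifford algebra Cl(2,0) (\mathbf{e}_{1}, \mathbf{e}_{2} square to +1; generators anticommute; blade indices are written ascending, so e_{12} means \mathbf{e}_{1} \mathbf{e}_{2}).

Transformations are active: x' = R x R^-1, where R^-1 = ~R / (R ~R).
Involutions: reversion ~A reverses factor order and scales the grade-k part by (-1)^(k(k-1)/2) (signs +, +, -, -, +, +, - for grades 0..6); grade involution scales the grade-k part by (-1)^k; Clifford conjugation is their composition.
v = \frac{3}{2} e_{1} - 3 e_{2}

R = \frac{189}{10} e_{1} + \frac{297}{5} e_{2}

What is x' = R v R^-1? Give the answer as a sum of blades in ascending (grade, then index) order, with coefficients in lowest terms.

~R = \frac{189}{10} e_{1} + \frac{297}{5} e_{2}, and R ~R = \frac{388557}{100}, so R^-1 = ~R / (\frac{388557}{100}).
R v = -\frac{2997}{20} - \frac{729}{5} e_{12}
Answer: -\frac{3153}{1066} e_{1} - \frac{843}{533} e_{2}


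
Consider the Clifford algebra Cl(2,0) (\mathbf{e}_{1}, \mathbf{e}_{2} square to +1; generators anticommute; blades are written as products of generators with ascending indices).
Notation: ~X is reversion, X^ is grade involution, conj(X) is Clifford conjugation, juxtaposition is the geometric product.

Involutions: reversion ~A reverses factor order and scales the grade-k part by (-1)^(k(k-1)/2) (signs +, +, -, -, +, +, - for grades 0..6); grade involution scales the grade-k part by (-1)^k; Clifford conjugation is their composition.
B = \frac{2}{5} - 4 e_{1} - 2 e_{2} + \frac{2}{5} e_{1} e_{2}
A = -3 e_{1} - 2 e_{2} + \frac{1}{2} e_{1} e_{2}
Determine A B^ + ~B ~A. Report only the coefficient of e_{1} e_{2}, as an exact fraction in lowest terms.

first term: -\frac{81}{5} + \frac{3}{5} e_{1} - 4 e_{2} + \frac{11}{5} e_{1} e_{2}
second term: \frac{79}{5} - \frac{7}{5} e_{1} + \frac{9}{5} e_{1} e_{2}
Answer: 4


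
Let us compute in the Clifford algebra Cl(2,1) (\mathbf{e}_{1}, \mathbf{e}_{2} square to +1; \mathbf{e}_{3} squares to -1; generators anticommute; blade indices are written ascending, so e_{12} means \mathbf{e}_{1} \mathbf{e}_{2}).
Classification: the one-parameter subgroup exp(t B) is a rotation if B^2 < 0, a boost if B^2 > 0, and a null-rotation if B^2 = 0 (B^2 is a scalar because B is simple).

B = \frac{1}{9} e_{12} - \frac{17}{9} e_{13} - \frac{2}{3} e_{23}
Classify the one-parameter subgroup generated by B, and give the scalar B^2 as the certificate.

B^2 term by term: the squares give (\frac{1}{9})^2*(e_{12})^2 + (-\frac{17}{9})^2*(e_{13})^2 + (-\frac{2}{3})^2*(e_{23})^2 = \frac{1}{81}*(-1) + \frac{289}{81}*(+1) + \frac{4}{9}*(+1) = 4 (each basis 2-blade squares to minus the product of its generators' squares); cross terms between blades sharing an index anticommute and cancel. So B^2 = 4.
Answer: boost, certificate B^2 = 4. Why this suffices: the scalar 4 survives any versor conjugation, so its sign alone determines the class however B is presented.


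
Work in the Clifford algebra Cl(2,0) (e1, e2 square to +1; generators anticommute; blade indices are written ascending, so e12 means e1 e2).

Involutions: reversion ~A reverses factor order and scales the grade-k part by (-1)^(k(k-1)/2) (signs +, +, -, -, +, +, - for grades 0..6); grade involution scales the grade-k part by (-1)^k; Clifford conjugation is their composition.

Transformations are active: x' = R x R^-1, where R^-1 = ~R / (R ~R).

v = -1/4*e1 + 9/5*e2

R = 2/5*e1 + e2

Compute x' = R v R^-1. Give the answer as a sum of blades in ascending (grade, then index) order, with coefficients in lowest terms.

~R = 2/5*e1 + e2, and R ~R = 29/25, so R^-1 = ~R / (29/25).
R v = 17/10 + 97/100*e12
Answer: 165/116*e1 + 164/145*e2


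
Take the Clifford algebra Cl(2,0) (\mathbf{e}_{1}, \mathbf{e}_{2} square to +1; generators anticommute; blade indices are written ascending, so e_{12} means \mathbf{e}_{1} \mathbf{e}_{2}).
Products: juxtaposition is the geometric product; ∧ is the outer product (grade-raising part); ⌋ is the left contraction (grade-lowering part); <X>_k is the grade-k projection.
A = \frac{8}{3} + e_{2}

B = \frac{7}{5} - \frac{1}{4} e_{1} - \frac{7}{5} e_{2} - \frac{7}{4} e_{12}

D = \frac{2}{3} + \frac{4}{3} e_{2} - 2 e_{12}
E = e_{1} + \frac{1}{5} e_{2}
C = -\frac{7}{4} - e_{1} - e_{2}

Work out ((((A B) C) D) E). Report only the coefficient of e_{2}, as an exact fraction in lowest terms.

step 1: \frac{7}{3} + \frac{13}{12} e_{1} - \frac{7}{3} e_{2} - \frac{53}{12} e_{12}
step 2: -\frac{17}{6} + \frac{3}{16} e_{1} - \frac{8}{3} e_{2} + \frac{69}{16} e_{12}
step 3: \frac{229}{72} + \frac{13}{24} e_{1} - \frac{427}{72} e_{2} + \frac{211}{24} e_{12}
step 4: -\frac{29}{45} + \frac{889}{180} e_{1} - \frac{367}{45} e_{2} + \frac{1087}{180} e_{12}
Answer: -\frac{367}{45}


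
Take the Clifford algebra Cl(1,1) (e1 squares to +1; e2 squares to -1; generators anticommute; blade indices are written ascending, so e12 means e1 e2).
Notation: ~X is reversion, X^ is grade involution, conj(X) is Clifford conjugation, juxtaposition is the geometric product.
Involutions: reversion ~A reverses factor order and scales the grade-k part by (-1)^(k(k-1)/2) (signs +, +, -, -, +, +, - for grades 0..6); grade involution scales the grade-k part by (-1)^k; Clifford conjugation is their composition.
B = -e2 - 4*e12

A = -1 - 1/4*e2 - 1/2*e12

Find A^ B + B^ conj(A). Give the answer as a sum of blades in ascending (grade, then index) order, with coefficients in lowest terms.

first term: 9/4 - 3/2*e1 + e2 + 4*e12
second term: -9/4 + 3/2*e1 - e2 + 4*e12
Answer: 8*e12


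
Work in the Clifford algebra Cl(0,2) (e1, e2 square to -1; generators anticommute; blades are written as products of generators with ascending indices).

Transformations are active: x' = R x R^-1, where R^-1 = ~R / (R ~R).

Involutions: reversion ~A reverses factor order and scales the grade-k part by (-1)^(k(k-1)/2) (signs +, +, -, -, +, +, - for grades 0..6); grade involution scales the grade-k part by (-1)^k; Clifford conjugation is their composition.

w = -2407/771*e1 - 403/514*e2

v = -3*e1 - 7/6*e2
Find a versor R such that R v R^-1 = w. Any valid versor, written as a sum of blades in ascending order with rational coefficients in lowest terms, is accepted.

Equal squares first: v^2 = w^2 = -373/36. Then v + w = -4720/771*e1 - 1504/771*e2 is a versor taking v to w, provided it is invertible.
Answer: -4720/771*e1 - 1504/771*e2


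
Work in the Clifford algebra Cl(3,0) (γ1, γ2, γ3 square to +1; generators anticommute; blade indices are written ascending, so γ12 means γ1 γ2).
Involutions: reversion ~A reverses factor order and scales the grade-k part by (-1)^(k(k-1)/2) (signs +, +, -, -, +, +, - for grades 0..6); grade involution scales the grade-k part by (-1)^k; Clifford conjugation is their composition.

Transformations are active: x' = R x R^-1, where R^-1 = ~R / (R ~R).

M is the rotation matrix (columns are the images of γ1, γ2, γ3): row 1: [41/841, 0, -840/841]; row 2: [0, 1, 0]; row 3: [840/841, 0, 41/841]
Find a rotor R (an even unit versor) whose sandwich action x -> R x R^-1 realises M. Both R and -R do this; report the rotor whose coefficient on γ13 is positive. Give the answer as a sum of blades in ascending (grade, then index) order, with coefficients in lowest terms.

Method: write R = a + b12*γ12 + b13*γ13 + b23*γ23 with a^2 + b12^2 + b13^2 + b23^2 = 1 (so R^-1 = ~R). Expanding the columns R e_j ~R gives tr M = 4a^2 - 1 and, from the antisymmetric part, M21 - M12 = -4a*b12, M13 - M31 = 4a*b13, M32 - M23 = -4a*b23.
Here tr M = 923/841, so a^2 = (1 + tr M)/4 = 441/841 and a = ±21/29. Taking a = 21/29: M21 - M12 = 0, M13 - M31 = -1680/841, M32 - M23 = 0, giving b12 = 0, b13 = -20/29, b23 = 0, i.e. R = 21/29 - 20/29*γ13.
Its γ13 coefficient is negative, so report the other preimage -R.
Answer: -21/29 + 20/29*γ13. Sheet selection: the two-to-one cover makes ±R indistinguishable at the matrix level (trace 923/841), so uniqueness comes from the required sign on γ13.


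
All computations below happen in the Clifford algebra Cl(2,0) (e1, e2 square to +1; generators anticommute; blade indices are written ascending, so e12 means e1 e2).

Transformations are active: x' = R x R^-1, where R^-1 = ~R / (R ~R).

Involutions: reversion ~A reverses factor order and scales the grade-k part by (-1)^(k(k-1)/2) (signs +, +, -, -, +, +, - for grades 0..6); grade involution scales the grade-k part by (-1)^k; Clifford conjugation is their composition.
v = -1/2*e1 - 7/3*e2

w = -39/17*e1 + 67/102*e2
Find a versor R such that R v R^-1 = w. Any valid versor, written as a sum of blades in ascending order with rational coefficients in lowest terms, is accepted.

Why this works: both vectors square to 205/36, so q(v) = q(w) and R = v + w = -95/34*e1 - 57/34*e2 carries v to w — its own direction survives, the complement (v - w)/2 flips.
Answer: -95/34*e1 - 57/34*e2
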